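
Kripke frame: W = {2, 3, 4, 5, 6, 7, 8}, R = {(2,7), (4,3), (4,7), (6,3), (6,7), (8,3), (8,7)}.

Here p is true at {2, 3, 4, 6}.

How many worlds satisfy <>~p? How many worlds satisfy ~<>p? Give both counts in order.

4 and 4

For <>~p:
2: successors {7}; ~p there: 7:T. ✓
3: no successors, so <>~p fails. ✗
4: successors {3, 7}; ~p there: 3:F, 7:T. ✓
5: no successors, so <>~p fails. ✗
6: successors {3, 7}; ~p there: 3:F, 7:T. ✓
7: no successors, so <>~p fails. ✗
8: successors {3, 7}; ~p there: 3:F, 7:T. ✓
— 4 worlds.
For ~<>p:
2: <>p is F. ✓
3: <>p is F. ✓
4: <>p is T. ✗
5: <>p is F. ✓
6: <>p is T. ✗
7: <>p is F. ✓
8: <>p is T. ✗
— 4 worlds.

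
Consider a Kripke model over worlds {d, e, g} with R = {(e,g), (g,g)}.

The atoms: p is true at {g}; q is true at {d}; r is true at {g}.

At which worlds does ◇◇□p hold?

{e, g}

d: no successors, so ◇◇□p fails. ✗
e: successors {g}; ◇□p there: g:T. ✓
g: successors {g}; ◇□p there: g:T. ✓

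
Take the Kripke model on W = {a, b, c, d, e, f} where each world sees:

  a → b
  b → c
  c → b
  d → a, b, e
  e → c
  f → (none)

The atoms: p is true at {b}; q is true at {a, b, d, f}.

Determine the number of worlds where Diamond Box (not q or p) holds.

5

a: successors {b}; Box (not q or p) there: b:T. ✓
b: successors {c}; Box (not q or p) there: c:T. ✓
c: successors {b}; Box (not q or p) there: b:T. ✓
d: successors {a, b, e}; Box (not q or p) there: a:T, b:T, e:T. ✓
e: successors {c}; Box (not q or p) there: c:T. ✓
f: no successors, so Diamond Box (not q or p) fails. ✗
Satisfying worlds: {a, b, c, d, e}.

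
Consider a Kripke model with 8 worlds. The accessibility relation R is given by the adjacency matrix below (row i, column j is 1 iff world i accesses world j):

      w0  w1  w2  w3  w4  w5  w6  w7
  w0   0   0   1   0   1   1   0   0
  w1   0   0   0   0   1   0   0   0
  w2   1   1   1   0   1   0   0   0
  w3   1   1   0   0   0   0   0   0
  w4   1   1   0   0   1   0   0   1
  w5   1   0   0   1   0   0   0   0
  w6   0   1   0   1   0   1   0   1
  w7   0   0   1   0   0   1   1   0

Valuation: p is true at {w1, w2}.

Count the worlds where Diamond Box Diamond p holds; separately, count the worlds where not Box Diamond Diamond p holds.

For Diamond Box Diamond p:
w0: successors {w2, w4, w5}; Box Diamond p there: w2:F, w4:F, w5:T. ✓
w1: successors {w4}; Box Diamond p there: w4:F. ✗
w2: successors {w0, w1, w2, w4}; Box Diamond p there: w0:F, w1:T, w2:F, w4:F. ✓
w3: successors {w0, w1}; Box Diamond p there: w0:F, w1:T. ✓
w4: successors {w0, w1, w4, w7}; Box Diamond p there: w0:F, w1:T, w4:F, w7:F. ✓
w5: successors {w0, w3}; Box Diamond p there: w0:F, w3:F. ✗
w6: successors {w1, w3, w5, w7}; Box Diamond p there: w1:T, w3:F, w5:T, w7:F. ✓
w7: successors {w2, w5, w6}; Box Diamond p there: w2:F, w5:T, w6:F. ✓
— 6 worlds.
For not Box Diamond Diamond p:
w0: Box Diamond Diamond p is T. ✗
w1: Box Diamond Diamond p is T. ✗
w2: Box Diamond Diamond p is T. ✗
w3: Box Diamond Diamond p is T. ✗
w4: Box Diamond Diamond p is T. ✗
w5: Box Diamond Diamond p is T. ✗
w6: Box Diamond Diamond p is T. ✗
w7: Box Diamond Diamond p is T. ✗
— 0 worlds.

6 and 0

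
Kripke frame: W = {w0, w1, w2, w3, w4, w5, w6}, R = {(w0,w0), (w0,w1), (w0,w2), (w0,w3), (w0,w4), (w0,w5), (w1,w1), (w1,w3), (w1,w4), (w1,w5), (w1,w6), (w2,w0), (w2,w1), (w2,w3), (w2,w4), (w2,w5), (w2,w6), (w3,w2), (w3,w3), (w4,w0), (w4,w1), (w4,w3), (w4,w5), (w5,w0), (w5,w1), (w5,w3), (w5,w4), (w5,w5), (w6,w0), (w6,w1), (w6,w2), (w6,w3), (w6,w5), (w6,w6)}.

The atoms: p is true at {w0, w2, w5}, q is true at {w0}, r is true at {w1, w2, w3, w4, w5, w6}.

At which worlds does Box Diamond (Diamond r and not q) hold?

w0: successors {w0, w1, w2, w3, w4, w5}; Diamond (Diamond r and not q) there: w0:T, w1:T, w2:T, w3:T, w4:T, w5:T. ✓
w1: successors {w1, w3, w4, w5, w6}; Diamond (Diamond r and not q) there: w1:T, w3:T, w4:T, w5:T, w6:T. ✓
w2: successors {w0, w1, w3, w4, w5, w6}; Diamond (Diamond r and not q) there: w0:T, w1:T, w3:T, w4:T, w5:T, w6:T. ✓
w3: successors {w2, w3}; Diamond (Diamond r and not q) there: w2:T, w3:T. ✓
w4: successors {w0, w1, w3, w5}; Diamond (Diamond r and not q) there: w0:T, w1:T, w3:T, w5:T. ✓
w5: successors {w0, w1, w3, w4, w5}; Diamond (Diamond r and not q) there: w0:T, w1:T, w3:T, w4:T, w5:T. ✓
w6: successors {w0, w1, w2, w3, w5, w6}; Diamond (Diamond r and not q) there: w0:T, w1:T, w2:T, w3:T, w5:T, w6:T. ✓

{w0, w1, w2, w3, w4, w5, w6}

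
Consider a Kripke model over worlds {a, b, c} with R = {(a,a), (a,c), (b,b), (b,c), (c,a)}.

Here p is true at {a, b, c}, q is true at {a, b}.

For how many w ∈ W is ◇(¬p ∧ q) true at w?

0

a: successors {a, c}; ¬p ∧ q there: a:F, c:F. ✗
b: successors {b, c}; ¬p ∧ q there: b:F, c:F. ✗
c: successors {a}; ¬p ∧ q there: a:F. ✗
Satisfying worlds: ∅.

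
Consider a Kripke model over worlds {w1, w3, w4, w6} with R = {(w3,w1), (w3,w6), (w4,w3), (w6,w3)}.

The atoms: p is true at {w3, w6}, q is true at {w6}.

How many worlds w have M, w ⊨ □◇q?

w1: no successors, so □◇q holds vacuously. ✓
w3: successors {w1, w6}; ◇q there: w1:F, w6:F. ✗
w4: successors {w3}; ◇q there: w3:T. ✓
w6: successors {w3}; ◇q there: w3:T. ✓
Satisfying worlds: {w1, w4, w6}.

3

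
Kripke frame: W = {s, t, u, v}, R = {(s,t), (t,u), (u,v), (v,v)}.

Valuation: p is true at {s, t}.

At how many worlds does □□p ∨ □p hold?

1

s: □□p is F, □p is T. ✓
t: □□p is F, □p is F. ✗
u: □□p is F, □p is F. ✗
v: □□p is F, □p is F. ✗
Satisfying worlds: {s}.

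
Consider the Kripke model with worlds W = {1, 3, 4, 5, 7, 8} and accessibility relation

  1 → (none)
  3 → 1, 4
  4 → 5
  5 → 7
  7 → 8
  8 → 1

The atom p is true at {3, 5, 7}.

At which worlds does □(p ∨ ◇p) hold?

{1, 4, 5}

1: no successors, so □(p ∨ ◇p) holds vacuously. ✓
3: successors {1, 4}; p ∨ ◇p there: 1:F, 4:T. ✗
4: successors {5}; p ∨ ◇p there: 5:T. ✓
5: successors {7}; p ∨ ◇p there: 7:T. ✓
7: successors {8}; p ∨ ◇p there: 8:F. ✗
8: successors {1}; p ∨ ◇p there: 1:F. ✗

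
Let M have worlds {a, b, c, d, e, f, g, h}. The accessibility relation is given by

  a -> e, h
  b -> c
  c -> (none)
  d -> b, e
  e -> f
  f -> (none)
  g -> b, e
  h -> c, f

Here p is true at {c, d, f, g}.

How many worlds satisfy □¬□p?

2

a: successors {e, h}; ¬□p there: e:F, h:F. ✗
b: successors {c}; ¬□p there: c:F. ✗
c: no successors, so □¬□p holds vacuously. ✓
d: successors {b, e}; ¬□p there: b:F, e:F. ✗
e: successors {f}; ¬□p there: f:F. ✗
f: no successors, so □¬□p holds vacuously. ✓
g: successors {b, e}; ¬□p there: b:F, e:F. ✗
h: successors {c, f}; ¬□p there: c:F, f:F. ✗
Satisfying worlds: {c, f}.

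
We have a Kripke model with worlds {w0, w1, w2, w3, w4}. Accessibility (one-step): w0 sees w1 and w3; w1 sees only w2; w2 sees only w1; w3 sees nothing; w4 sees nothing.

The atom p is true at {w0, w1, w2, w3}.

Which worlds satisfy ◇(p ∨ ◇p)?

{w0, w1, w2}

w0: successors {w1, w3}; p ∨ ◇p there: w1:T, w3:T. ✓
w1: successors {w2}; p ∨ ◇p there: w2:T. ✓
w2: successors {w1}; p ∨ ◇p there: w1:T. ✓
w3: no successors, so ◇(p ∨ ◇p) fails. ✗
w4: no successors, so ◇(p ∨ ◇p) fails. ✗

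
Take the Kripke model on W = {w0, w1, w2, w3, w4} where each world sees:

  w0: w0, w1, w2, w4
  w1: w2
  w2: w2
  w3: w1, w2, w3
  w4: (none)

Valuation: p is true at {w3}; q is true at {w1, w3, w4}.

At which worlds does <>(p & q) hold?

w0: successors {w0, w1, w2, w4}; p & q there: w0:F, w1:F, w2:F, w4:F. ✗
w1: successors {w2}; p & q there: w2:F. ✗
w2: successors {w2}; p & q there: w2:F. ✗
w3: successors {w1, w2, w3}; p & q there: w1:F, w2:F, w3:T. ✓
w4: no successors, so <>(p & q) fails. ✗

{w3}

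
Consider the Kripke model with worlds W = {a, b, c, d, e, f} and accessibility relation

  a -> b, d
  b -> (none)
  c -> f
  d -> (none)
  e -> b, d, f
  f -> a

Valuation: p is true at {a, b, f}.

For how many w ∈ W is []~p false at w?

4

a: successors {b, d}; ~p there: b:F, d:T. ✗
b: no successors, so []~p holds vacuously. ✓
c: successors {f}; ~p there: f:F. ✗
d: no successors, so []~p holds vacuously. ✓
e: successors {b, d, f}; ~p there: b:F, d:T, f:F. ✗
f: successors {a}; ~p there: a:F. ✗
Satisfying worlds: {b, d}.
So []~p fails at the other 4 worlds.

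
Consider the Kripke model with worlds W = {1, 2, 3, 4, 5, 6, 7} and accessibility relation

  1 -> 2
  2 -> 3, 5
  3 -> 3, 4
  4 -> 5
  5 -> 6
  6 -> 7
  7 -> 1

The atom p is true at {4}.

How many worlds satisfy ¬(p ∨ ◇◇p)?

1: p ∨ ◇◇p is F. ✓
2: p ∨ ◇◇p is T. ✗
3: p ∨ ◇◇p is T. ✗
4: p ∨ ◇◇p is T. ✗
5: p ∨ ◇◇p is F. ✓
6: p ∨ ◇◇p is F. ✓
7: p ∨ ◇◇p is F. ✓
Satisfying worlds: {1, 5, 6, 7}.

4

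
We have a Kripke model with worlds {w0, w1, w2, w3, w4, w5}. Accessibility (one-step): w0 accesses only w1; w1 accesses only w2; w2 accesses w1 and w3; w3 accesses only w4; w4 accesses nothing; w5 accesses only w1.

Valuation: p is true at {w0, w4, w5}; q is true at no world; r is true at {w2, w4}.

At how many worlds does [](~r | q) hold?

4

w0: successors {w1}; ~r | q there: w1:T. ✓
w1: successors {w2}; ~r | q there: w2:F. ✗
w2: successors {w1, w3}; ~r | q there: w1:T, w3:T. ✓
w3: successors {w4}; ~r | q there: w4:F. ✗
w4: no successors, so [](~r | q) holds vacuously. ✓
w5: successors {w1}; ~r | q there: w1:T. ✓
Satisfying worlds: {w0, w2, w4, w5}.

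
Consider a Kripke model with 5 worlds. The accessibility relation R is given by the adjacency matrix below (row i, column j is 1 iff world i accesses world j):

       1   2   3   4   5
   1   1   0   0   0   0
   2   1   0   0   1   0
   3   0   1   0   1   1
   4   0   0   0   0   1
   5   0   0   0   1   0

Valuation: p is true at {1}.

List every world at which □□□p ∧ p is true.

1: □□□p is T, p is T. ✓
2: □□□p is F, p is F. ✗
3: □□□p is F, p is F. ✗
4: □□□p is F, p is F. ✗
5: □□□p is F, p is F. ✗

{1}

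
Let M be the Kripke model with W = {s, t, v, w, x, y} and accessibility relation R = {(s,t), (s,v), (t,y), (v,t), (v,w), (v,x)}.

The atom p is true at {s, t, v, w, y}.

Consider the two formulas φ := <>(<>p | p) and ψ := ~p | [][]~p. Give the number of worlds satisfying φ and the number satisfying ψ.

3 and 4

For <>(<>p | p):
s: successors {t, v}; <>p | p there: t:T, v:T. ✓
t: successors {y}; <>p | p there: y:T. ✓
v: successors {t, w, x}; <>p | p there: t:T, w:T, x:F. ✓
w: no successors, so <>(<>p | p) fails. ✗
x: no successors, so <>(<>p | p) fails. ✗
y: no successors, so <>(<>p | p) fails. ✗
— 3 worlds.
For ~p | [][]~p:
s: ~p is F, [][]~p is F. ✗
t: ~p is F, [][]~p is T. ✓
v: ~p is F, [][]~p is F. ✗
w: ~p is F, [][]~p is T. ✓
x: ~p is T, [][]~p is T. ✓
y: ~p is F, [][]~p is T. ✓
— 4 worlds.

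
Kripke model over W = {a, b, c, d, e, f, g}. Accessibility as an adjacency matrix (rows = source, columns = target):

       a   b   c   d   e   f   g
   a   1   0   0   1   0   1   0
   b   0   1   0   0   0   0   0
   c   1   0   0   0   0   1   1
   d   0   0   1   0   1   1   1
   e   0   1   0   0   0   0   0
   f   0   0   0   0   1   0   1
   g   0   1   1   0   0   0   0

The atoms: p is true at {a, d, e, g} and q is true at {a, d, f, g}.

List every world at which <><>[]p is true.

{a, c, d, g}

a: successors {a, d, f}; <>[]p there: a:T, d:T, f:F. ✓
b: successors {b}; <>[]p there: b:F. ✗
c: successors {a, f, g}; <>[]p there: a:T, f:F, g:F. ✓
d: successors {c, e, f, g}; <>[]p there: c:T, e:F, f:F, g:F. ✓
e: successors {b}; <>[]p there: b:F. ✗
f: successors {e, g}; <>[]p there: e:F, g:F. ✗
g: successors {b, c}; <>[]p there: b:F, c:T. ✓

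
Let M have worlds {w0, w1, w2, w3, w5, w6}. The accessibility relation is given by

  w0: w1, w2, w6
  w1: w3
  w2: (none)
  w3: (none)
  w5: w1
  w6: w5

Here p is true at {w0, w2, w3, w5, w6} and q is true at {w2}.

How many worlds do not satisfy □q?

w0: successors {w1, w2, w6}; q there: w1:F, w2:T, w6:F. ✗
w1: successors {w3}; q there: w3:F. ✗
w2: no successors, so □q holds vacuously. ✓
w3: no successors, so □q holds vacuously. ✓
w5: successors {w1}; q there: w1:F. ✗
w6: successors {w5}; q there: w5:F. ✗
Satisfying worlds: {w2, w3}.
So □q fails at the other 4 worlds.

4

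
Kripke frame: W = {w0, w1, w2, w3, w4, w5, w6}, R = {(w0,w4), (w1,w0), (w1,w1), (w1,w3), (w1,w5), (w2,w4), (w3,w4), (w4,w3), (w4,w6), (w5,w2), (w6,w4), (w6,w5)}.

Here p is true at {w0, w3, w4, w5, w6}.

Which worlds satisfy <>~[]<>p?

{w1, w4}

w0: successors {w4}; ~[]<>p there: w4:F. ✗
w1: successors {w0, w1, w3, w5}; ~[]<>p there: w0:F, w1:T, w3:F, w5:F. ✓
w2: successors {w4}; ~[]<>p there: w4:F. ✗
w3: successors {w4}; ~[]<>p there: w4:F. ✗
w4: successors {w3, w6}; ~[]<>p there: w3:F, w6:T. ✓
w5: successors {w2}; ~[]<>p there: w2:F. ✗
w6: successors {w4, w5}; ~[]<>p there: w4:F, w5:F. ✗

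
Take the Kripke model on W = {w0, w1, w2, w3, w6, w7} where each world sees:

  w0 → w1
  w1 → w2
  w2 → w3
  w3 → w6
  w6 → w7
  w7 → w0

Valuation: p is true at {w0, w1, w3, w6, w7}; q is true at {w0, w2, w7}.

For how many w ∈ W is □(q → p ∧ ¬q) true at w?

w0: successors {w1}; q → p ∧ ¬q there: w1:T. ✓
w1: successors {w2}; q → p ∧ ¬q there: w2:F. ✗
w2: successors {w3}; q → p ∧ ¬q there: w3:T. ✓
w3: successors {w6}; q → p ∧ ¬q there: w6:T. ✓
w6: successors {w7}; q → p ∧ ¬q there: w7:F. ✗
w7: successors {w0}; q → p ∧ ¬q there: w0:F. ✗
Satisfying worlds: {w0, w2, w3}.

3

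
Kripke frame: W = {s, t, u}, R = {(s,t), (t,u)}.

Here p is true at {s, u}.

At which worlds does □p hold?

{t, u}

s: successors {t}; p there: t:F. ✗
t: successors {u}; p there: u:T. ✓
u: no successors, so □p holds vacuously. ✓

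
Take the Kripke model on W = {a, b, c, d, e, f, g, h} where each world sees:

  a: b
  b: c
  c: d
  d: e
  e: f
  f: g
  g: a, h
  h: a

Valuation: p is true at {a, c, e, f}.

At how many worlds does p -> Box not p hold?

7

a: p is T, Box not p is T. ✓
b: p is F, Box not p is F. ✓
c: p is T, Box not p is T. ✓
d: p is F, Box not p is F. ✓
e: p is T, Box not p is F. ✗
f: p is T, Box not p is T. ✓
g: p is F, Box not p is F. ✓
h: p is F, Box not p is F. ✓
Satisfying worlds: {a, b, c, d, f, g, h}.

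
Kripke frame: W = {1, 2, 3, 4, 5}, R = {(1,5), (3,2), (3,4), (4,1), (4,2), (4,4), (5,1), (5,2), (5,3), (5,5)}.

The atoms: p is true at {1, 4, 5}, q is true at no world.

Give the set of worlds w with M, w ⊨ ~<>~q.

{2}

1: <>~q is T. ✗
2: <>~q is F. ✓
3: <>~q is T. ✗
4: <>~q is T. ✗
5: <>~q is T. ✗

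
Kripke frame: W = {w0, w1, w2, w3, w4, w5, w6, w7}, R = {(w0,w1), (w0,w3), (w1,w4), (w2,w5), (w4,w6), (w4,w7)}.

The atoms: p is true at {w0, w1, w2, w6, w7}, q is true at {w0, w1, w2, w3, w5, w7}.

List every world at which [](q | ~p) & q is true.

w0: [](q | ~p) is T, q is T. ✓
w1: [](q | ~p) is T, q is T. ✓
w2: [](q | ~p) is T, q is T. ✓
w3: [](q | ~p) is T, q is T. ✓
w4: [](q | ~p) is F, q is F. ✗
w5: [](q | ~p) is T, q is T. ✓
w6: [](q | ~p) is T, q is F. ✗
w7: [](q | ~p) is T, q is T. ✓

{w0, w1, w2, w3, w5, w7}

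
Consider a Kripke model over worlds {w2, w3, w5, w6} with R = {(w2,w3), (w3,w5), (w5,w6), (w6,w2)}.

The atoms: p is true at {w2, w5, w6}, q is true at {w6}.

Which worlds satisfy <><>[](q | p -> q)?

w2: successors {w3}; <>[](q | p -> q) there: w3:T. ✓
w3: successors {w5}; <>[](q | p -> q) there: w5:F. ✗
w5: successors {w6}; <>[](q | p -> q) there: w6:T. ✓
w6: successors {w2}; <>[](q | p -> q) there: w2:F. ✗

{w2, w5}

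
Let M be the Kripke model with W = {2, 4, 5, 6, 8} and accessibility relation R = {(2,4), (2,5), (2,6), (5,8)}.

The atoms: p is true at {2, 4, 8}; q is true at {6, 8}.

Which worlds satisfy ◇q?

2: successors {4, 5, 6}; q there: 4:F, 5:F, 6:T. ✓
4: no successors, so ◇q fails. ✗
5: successors {8}; q there: 8:T. ✓
6: no successors, so ◇q fails. ✗
8: no successors, so ◇q fails. ✗

{2, 5}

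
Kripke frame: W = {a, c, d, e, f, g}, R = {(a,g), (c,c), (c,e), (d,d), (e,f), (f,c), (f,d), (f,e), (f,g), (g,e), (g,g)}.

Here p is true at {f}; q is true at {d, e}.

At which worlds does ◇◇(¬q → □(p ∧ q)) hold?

a: successors {g}; ◇(¬q → □(p ∧ q)) there: g:T. ✓
c: successors {c, e}; ◇(¬q → □(p ∧ q)) there: c:T, e:F. ✓
d: successors {d}; ◇(¬q → □(p ∧ q)) there: d:T. ✓
e: successors {f}; ◇(¬q → □(p ∧ q)) there: f:T. ✓
f: successors {c, d, e, g}; ◇(¬q → □(p ∧ q)) there: c:T, d:T, e:F, g:T. ✓
g: successors {e, g}; ◇(¬q → □(p ∧ q)) there: e:F, g:T. ✓

{a, c, d, e, f, g}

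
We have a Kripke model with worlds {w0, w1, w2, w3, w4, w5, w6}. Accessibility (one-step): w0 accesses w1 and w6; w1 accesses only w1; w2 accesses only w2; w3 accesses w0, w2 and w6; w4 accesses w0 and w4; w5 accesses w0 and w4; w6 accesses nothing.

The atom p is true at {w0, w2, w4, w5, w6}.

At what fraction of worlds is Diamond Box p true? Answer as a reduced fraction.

5/7

w0: successors {w1, w6}; Box p there: w1:F, w6:T. ✓
w1: successors {w1}; Box p there: w1:F. ✗
w2: successors {w2}; Box p there: w2:T. ✓
w3: successors {w0, w2, w6}; Box p there: w0:F, w2:T, w6:T. ✓
w4: successors {w0, w4}; Box p there: w0:F, w4:T. ✓
w5: successors {w0, w4}; Box p there: w0:F, w4:T. ✓
w6: no successors, so Diamond Box p fails. ✗
That's 5 of 7 worlds, so 5/7.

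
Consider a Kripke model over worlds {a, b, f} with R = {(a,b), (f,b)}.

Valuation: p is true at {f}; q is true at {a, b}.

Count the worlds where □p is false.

a: successors {b}; p there: b:F. ✗
b: no successors, so □p holds vacuously. ✓
f: successors {b}; p there: b:F. ✗
Satisfying worlds: {b}.
So □p fails at the other 2 worlds.

2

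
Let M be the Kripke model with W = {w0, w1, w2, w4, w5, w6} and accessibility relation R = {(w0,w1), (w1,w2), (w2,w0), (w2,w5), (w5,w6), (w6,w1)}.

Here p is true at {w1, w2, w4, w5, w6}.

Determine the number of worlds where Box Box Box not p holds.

1

w0: successors {w1}; Box Box not p there: w1:F. ✗
w1: successors {w2}; Box Box not p there: w2:F. ✗
w2: successors {w0, w5}; Box Box not p there: w0:F, w5:F. ✗
w4: no successors, so Box Box Box not p holds vacuously. ✓
w5: successors {w6}; Box Box not p there: w6:F. ✗
w6: successors {w1}; Box Box not p there: w1:F. ✗
Satisfying worlds: {w4}.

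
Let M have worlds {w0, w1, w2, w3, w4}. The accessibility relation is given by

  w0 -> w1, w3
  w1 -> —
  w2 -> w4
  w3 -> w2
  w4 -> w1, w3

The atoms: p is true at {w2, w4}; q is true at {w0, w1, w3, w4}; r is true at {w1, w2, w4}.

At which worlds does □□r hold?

{w0, w1, w3, w4}

w0: successors {w1, w3}; □r there: w1:T, w3:T. ✓
w1: no successors, so □□r holds vacuously. ✓
w2: successors {w4}; □r there: w4:F. ✗
w3: successors {w2}; □r there: w2:T. ✓
w4: successors {w1, w3}; □r there: w1:T, w3:T. ✓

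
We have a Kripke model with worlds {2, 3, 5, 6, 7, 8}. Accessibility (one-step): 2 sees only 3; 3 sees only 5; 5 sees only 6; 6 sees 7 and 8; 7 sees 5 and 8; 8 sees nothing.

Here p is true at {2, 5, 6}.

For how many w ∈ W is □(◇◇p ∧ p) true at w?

2: successors {3}; ◇◇p ∧ p there: 3:F. ✗
3: successors {5}; ◇◇p ∧ p there: 5:F. ✗
5: successors {6}; ◇◇p ∧ p there: 6:T. ✓
6: successors {7, 8}; ◇◇p ∧ p there: 7:F, 8:F. ✗
7: successors {5, 8}; ◇◇p ∧ p there: 5:F, 8:F. ✗
8: no successors, so □(◇◇p ∧ p) holds vacuously. ✓
Satisfying worlds: {5, 8}.

2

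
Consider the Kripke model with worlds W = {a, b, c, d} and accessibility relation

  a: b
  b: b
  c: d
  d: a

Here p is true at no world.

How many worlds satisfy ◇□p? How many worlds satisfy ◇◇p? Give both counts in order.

0 and 0

For ◇□p:
a: successors {b}; □p there: b:F. ✗
b: successors {b}; □p there: b:F. ✗
c: successors {d}; □p there: d:F. ✗
d: successors {a}; □p there: a:F. ✗
— 0 worlds.
For ◇◇p:
a: successors {b}; ◇p there: b:F. ✗
b: successors {b}; ◇p there: b:F. ✗
c: successors {d}; ◇p there: d:F. ✗
d: successors {a}; ◇p there: a:F. ✗
— 0 worlds.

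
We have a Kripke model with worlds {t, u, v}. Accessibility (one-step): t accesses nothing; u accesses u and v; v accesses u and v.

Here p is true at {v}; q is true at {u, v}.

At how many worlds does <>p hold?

t: no successors, so <>p fails. ✗
u: successors {u, v}; p there: u:F, v:T. ✓
v: successors {u, v}; p there: u:F, v:T. ✓
Satisfying worlds: {u, v}.

2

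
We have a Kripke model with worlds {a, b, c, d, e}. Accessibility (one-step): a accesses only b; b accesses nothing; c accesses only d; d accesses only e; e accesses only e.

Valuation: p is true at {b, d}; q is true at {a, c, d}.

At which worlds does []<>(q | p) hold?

a: successors {b}; <>(q | p) there: b:F. ✗
b: no successors, so []<>(q | p) holds vacuously. ✓
c: successors {d}; <>(q | p) there: d:F. ✗
d: successors {e}; <>(q | p) there: e:F. ✗
e: successors {e}; <>(q | p) there: e:F. ✗

{b}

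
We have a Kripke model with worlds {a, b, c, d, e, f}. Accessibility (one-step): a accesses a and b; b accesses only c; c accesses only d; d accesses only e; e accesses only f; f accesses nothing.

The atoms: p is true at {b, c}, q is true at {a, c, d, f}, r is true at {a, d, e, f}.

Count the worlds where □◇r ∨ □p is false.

a: □◇r is F, □p is F. ✗
b: □◇r is T, □p is T. ✓
c: □◇r is T, □p is F. ✓
d: □◇r is T, □p is F. ✓
e: □◇r is F, □p is F. ✗
f: □◇r is T, □p is T. ✓
Satisfying worlds: {b, c, d, f}.
So □◇r ∨ □p fails at the other 2 worlds.

2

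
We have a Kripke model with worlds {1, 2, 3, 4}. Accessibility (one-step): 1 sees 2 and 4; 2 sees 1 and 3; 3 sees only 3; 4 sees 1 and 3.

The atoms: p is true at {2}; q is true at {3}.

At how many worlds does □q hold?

1

1: successors {2, 4}; q there: 2:F, 4:F. ✗
2: successors {1, 3}; q there: 1:F, 3:T. ✗
3: successors {3}; q there: 3:T. ✓
4: successors {1, 3}; q there: 1:F, 3:T. ✗
Satisfying worlds: {3}.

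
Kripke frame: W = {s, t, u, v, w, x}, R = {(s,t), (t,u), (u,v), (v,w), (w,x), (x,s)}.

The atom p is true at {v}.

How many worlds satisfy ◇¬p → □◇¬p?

s: ◇¬p is T, □◇¬p is T. ✓
t: ◇¬p is T, □◇¬p is F. ✗
u: ◇¬p is F, □◇¬p is T. ✓
v: ◇¬p is T, □◇¬p is T. ✓
w: ◇¬p is T, □◇¬p is T. ✓
x: ◇¬p is T, □◇¬p is T. ✓
Satisfying worlds: {s, u, v, w, x}.

5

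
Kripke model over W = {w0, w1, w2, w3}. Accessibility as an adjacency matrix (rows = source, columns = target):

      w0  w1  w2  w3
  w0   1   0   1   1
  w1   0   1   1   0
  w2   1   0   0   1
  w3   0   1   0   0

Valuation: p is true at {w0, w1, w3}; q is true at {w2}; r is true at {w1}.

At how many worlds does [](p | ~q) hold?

2

w0: successors {w0, w2, w3}; p | ~q there: w0:T, w2:F, w3:T. ✗
w1: successors {w1, w2}; p | ~q there: w1:T, w2:F. ✗
w2: successors {w0, w3}; p | ~q there: w0:T, w3:T. ✓
w3: successors {w1}; p | ~q there: w1:T. ✓
Satisfying worlds: {w2, w3}.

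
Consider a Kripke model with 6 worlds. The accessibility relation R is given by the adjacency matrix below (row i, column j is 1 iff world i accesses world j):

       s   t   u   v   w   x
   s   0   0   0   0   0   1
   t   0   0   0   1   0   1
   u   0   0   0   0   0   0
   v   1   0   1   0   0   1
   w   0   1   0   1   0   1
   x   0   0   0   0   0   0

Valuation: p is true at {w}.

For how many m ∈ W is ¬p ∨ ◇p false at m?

s: ¬p is T, ◇p is F. ✓
t: ¬p is T, ◇p is F. ✓
u: ¬p is T, ◇p is F. ✓
v: ¬p is T, ◇p is F. ✓
w: ¬p is F, ◇p is F. ✗
x: ¬p is T, ◇p is F. ✓
Satisfying worlds: {s, t, u, v, x}.
So ¬p ∨ ◇p fails at the other 1 world.

1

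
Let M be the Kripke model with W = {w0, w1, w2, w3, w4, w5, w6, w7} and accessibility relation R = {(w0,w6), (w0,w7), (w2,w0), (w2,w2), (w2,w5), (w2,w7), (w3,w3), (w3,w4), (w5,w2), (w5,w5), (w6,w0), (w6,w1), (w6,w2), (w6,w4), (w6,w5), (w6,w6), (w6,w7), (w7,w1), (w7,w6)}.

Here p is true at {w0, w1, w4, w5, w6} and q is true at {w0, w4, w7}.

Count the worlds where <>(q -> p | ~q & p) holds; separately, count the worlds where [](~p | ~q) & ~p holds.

For <>(q -> p | ~q & p):
w0: successors {w6, w7}; q -> p | ~q & p there: w6:T, w7:F. ✓
w1: no successors, so <>(q -> p | ~q & p) fails. ✗
w2: successors {w0, w2, w5, w7}; q -> p | ~q & p there: w0:T, w2:T, w5:T, w7:F. ✓
w3: successors {w3, w4}; q -> p | ~q & p there: w3:T, w4:T. ✓
w4: no successors, so <>(q -> p | ~q & p) fails. ✗
w5: successors {w2, w5}; q -> p | ~q & p there: w2:T, w5:T. ✓
w6: successors {w0, w1, w2, w4, w5, w6, w7}; q -> p | ~q & p there: w0:T, w1:T, w2:T, w4:T, w5:T, w6:T, w7:F. ✓
w7: successors {w1, w6}; q -> p | ~q & p there: w1:T, w6:T. ✓
— 6 worlds.
For [](~p | ~q) & ~p:
w0: [](~p | ~q) is T, ~p is F. ✗
w1: [](~p | ~q) is T, ~p is F. ✗
w2: [](~p | ~q) is F, ~p is T. ✗
w3: [](~p | ~q) is F, ~p is T. ✗
w4: [](~p | ~q) is T, ~p is F. ✗
w5: [](~p | ~q) is T, ~p is F. ✗
w6: [](~p | ~q) is F, ~p is F. ✗
w7: [](~p | ~q) is T, ~p is T. ✓
— 1 world.

6 and 1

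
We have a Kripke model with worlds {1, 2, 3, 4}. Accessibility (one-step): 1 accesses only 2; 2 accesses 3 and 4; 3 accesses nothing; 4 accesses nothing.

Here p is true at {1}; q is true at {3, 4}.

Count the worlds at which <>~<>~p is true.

1

1: successors {2}; ~<>~p there: 2:F. ✗
2: successors {3, 4}; ~<>~p there: 3:T, 4:T. ✓
3: no successors, so <>~<>~p fails. ✗
4: no successors, so <>~<>~p fails. ✗
Satisfying worlds: {2}.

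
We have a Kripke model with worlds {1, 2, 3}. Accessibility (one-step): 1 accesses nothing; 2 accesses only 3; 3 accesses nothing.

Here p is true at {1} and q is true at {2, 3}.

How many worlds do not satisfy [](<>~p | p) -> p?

1: [](<>~p | p) is T, p is T. ✓
2: [](<>~p | p) is F, p is F. ✓
3: [](<>~p | p) is T, p is F. ✗
Satisfying worlds: {1, 2}.
So [](<>~p | p) -> p fails at the other 1 world.

1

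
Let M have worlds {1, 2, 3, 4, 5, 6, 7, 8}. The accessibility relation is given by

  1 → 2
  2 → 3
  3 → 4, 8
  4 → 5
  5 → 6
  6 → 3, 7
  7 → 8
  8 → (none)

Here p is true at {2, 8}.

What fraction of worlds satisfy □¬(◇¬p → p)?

1: successors {2}; ¬(◇¬p → p) there: 2:F. ✗
2: successors {3}; ¬(◇¬p → p) there: 3:T. ✓
3: successors {4, 8}; ¬(◇¬p → p) there: 4:T, 8:F. ✗
4: successors {5}; ¬(◇¬p → p) there: 5:T. ✓
5: successors {6}; ¬(◇¬p → p) there: 6:T. ✓
6: successors {3, 7}; ¬(◇¬p → p) there: 3:T, 7:F. ✗
7: successors {8}; ¬(◇¬p → p) there: 8:F. ✗
8: no successors, so □¬(◇¬p → p) holds vacuously. ✓
That's 4 of 8 worlds, so 4/8 = 1/2.

1/2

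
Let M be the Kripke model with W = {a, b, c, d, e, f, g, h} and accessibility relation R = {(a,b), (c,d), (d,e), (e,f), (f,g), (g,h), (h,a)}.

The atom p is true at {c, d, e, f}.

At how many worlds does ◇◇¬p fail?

a: successors {b}; ◇¬p there: b:F. ✗
b: no successors, so ◇◇¬p fails. ✗
c: successors {d}; ◇¬p there: d:F. ✗
d: successors {e}; ◇¬p there: e:F. ✗
e: successors {f}; ◇¬p there: f:T. ✓
f: successors {g}; ◇¬p there: g:T. ✓
g: successors {h}; ◇¬p there: h:T. ✓
h: successors {a}; ◇¬p there: a:T. ✓
Satisfying worlds: {e, f, g, h}.
So ◇◇¬p fails at the other 4 worlds.

4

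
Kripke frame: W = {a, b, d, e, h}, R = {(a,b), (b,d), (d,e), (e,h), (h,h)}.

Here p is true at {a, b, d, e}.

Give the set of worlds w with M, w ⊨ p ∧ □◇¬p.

a: p is T, □◇¬p is F. ✗
b: p is T, □◇¬p is F. ✗
d: p is T, □◇¬p is T. ✓
e: p is T, □◇¬p is T. ✓
h: p is F, □◇¬p is T. ✗

{d, e}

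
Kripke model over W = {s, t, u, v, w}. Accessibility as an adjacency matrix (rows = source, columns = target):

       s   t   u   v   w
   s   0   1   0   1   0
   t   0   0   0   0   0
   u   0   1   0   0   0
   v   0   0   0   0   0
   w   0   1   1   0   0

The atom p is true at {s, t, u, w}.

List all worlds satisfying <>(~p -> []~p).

{s, u, w}

s: successors {t, v}; ~p -> []~p there: t:T, v:T. ✓
t: no successors, so <>(~p -> []~p) fails. ✗
u: successors {t}; ~p -> []~p there: t:T. ✓
v: no successors, so <>(~p -> []~p) fails. ✗
w: successors {t, u}; ~p -> []~p there: t:T, u:T. ✓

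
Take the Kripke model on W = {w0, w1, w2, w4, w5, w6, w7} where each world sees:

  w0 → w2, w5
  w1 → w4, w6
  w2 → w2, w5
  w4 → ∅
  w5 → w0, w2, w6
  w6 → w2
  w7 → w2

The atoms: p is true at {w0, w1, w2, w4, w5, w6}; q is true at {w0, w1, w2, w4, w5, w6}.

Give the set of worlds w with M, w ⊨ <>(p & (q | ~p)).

{w0, w1, w2, w5, w6, w7}

w0: successors {w2, w5}; p & (q | ~p) there: w2:T, w5:T. ✓
w1: successors {w4, w6}; p & (q | ~p) there: w4:T, w6:T. ✓
w2: successors {w2, w5}; p & (q | ~p) there: w2:T, w5:T. ✓
w4: no successors, so <>(p & (q | ~p)) fails. ✗
w5: successors {w0, w2, w6}; p & (q | ~p) there: w0:T, w2:T, w6:T. ✓
w6: successors {w2}; p & (q | ~p) there: w2:T. ✓
w7: successors {w2}; p & (q | ~p) there: w2:T. ✓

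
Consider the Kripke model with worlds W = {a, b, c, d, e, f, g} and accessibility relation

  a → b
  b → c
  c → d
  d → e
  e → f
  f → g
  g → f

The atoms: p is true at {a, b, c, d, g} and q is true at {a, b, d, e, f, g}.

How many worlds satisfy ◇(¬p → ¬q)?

a: successors {b}; ¬p → ¬q there: b:T. ✓
b: successors {c}; ¬p → ¬q there: c:T. ✓
c: successors {d}; ¬p → ¬q there: d:T. ✓
d: successors {e}; ¬p → ¬q there: e:F. ✗
e: successors {f}; ¬p → ¬q there: f:F. ✗
f: successors {g}; ¬p → ¬q there: g:T. ✓
g: successors {f}; ¬p → ¬q there: f:F. ✗
Satisfying worlds: {a, b, c, f}.

4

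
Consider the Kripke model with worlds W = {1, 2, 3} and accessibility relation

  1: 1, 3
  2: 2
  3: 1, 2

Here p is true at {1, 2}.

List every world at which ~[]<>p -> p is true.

{1, 2, 3}

1: ~[]<>p is F, p is T. ✓
2: ~[]<>p is F, p is T. ✓
3: ~[]<>p is F, p is F. ✓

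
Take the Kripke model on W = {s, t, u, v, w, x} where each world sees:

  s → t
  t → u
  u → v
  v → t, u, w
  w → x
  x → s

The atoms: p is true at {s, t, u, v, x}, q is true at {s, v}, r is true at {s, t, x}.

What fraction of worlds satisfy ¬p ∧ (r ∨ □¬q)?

s: ¬p is F, r ∨ □¬q is T. ✗
t: ¬p is F, r ∨ □¬q is T. ✗
u: ¬p is F, r ∨ □¬q is F. ✗
v: ¬p is F, r ∨ □¬q is T. ✗
w: ¬p is T, r ∨ □¬q is T. ✓
x: ¬p is F, r ∨ □¬q is T. ✗
That's 1 of 6 worlds, so 1/6.

1/6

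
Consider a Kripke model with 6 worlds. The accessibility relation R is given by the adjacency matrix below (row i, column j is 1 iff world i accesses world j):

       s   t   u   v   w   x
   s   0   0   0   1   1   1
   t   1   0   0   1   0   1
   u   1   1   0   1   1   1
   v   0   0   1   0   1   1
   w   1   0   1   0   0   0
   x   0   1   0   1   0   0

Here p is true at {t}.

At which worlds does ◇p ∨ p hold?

{t, u, x}

s: ◇p is F, p is F. ✗
t: ◇p is F, p is T. ✓
u: ◇p is T, p is F. ✓
v: ◇p is F, p is F. ✗
w: ◇p is F, p is F. ✗
x: ◇p is T, p is F. ✓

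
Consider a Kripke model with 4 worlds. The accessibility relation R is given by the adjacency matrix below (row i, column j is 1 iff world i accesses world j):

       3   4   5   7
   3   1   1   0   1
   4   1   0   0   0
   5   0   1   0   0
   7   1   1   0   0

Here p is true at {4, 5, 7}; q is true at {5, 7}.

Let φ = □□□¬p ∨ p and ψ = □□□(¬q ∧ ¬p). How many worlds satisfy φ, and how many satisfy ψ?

For □□□¬p ∨ p:
3: □□□¬p is F, p is F. ✗
4: □□□¬p is F, p is T. ✓
5: □□□¬p is F, p is T. ✓
7: □□□¬p is F, p is T. ✓
— 3 worlds.
For □□□(¬q ∧ ¬p):
3: successors {3, 4, 7}; □□(¬q ∧ ¬p) there: 3:F, 4:F, 7:F. ✗
4: successors {3}; □□(¬q ∧ ¬p) there: 3:F. ✗
5: successors {4}; □□(¬q ∧ ¬p) there: 4:F. ✗
7: successors {3, 4}; □□(¬q ∧ ¬p) there: 3:F, 4:F. ✗
— 0 worlds.

3 and 0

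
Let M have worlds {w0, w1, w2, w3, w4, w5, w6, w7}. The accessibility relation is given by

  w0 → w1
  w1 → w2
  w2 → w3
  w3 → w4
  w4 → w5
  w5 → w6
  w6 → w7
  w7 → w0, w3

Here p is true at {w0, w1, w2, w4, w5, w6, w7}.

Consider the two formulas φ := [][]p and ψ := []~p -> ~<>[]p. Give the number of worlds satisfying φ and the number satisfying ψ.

For [][]p:
w0: successors {w1}; []p there: w1:T. ✓
w1: successors {w2}; []p there: w2:F. ✗
w2: successors {w3}; []p there: w3:T. ✓
w3: successors {w4}; []p there: w4:T. ✓
w4: successors {w5}; []p there: w5:T. ✓
w5: successors {w6}; []p there: w6:T. ✓
w6: successors {w7}; []p there: w7:F. ✗
w7: successors {w0, w3}; []p there: w0:T, w3:T. ✓
— 6 worlds.
For []~p -> ~<>[]p:
w0: []~p is F, ~<>[]p is F. ✓
w1: []~p is F, ~<>[]p is T. ✓
w2: []~p is T, ~<>[]p is F. ✗
w3: []~p is F, ~<>[]p is F. ✓
w4: []~p is F, ~<>[]p is F. ✓
w5: []~p is F, ~<>[]p is F. ✓
w6: []~p is F, ~<>[]p is T. ✓
w7: []~p is F, ~<>[]p is F. ✓
— 7 worlds.

6 and 7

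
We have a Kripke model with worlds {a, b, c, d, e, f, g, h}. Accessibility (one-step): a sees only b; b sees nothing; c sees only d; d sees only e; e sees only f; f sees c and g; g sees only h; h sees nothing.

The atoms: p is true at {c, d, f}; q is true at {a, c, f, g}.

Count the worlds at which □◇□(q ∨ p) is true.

5

a: successors {b}; ◇□(q ∨ p) there: b:F. ✗
b: no successors, so □◇□(q ∨ p) holds vacuously. ✓
c: successors {d}; ◇□(q ∨ p) there: d:T. ✓
d: successors {e}; ◇□(q ∨ p) there: e:T. ✓
e: successors {f}; ◇□(q ∨ p) there: f:T. ✓
f: successors {c, g}; ◇□(q ∨ p) there: c:F, g:T. ✗
g: successors {h}; ◇□(q ∨ p) there: h:F. ✗
h: no successors, so □◇□(q ∨ p) holds vacuously. ✓
Satisfying worlds: {b, c, d, e, h}.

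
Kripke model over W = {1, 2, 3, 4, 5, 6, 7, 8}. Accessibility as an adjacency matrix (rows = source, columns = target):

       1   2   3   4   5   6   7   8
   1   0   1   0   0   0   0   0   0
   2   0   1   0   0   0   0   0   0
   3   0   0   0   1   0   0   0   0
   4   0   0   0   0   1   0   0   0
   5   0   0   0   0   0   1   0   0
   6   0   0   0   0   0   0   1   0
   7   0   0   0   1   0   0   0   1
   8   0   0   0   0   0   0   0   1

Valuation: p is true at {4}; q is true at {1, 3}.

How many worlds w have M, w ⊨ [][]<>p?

1

1: successors {2}; []<>p there: 2:F. ✗
2: successors {2}; []<>p there: 2:F. ✗
3: successors {4}; []<>p there: 4:F. ✗
4: successors {5}; []<>p there: 5:F. ✗
5: successors {6}; []<>p there: 6:T. ✓
6: successors {7}; []<>p there: 7:F. ✗
7: successors {4, 8}; []<>p there: 4:F, 8:F. ✗
8: successors {8}; []<>p there: 8:F. ✗
Satisfying worlds: {5}.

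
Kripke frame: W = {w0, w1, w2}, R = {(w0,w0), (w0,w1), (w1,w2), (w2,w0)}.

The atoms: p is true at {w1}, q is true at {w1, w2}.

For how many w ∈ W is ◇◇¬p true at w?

3

w0: successors {w0, w1}; ◇¬p there: w0:T, w1:T. ✓
w1: successors {w2}; ◇¬p there: w2:T. ✓
w2: successors {w0}; ◇¬p there: w0:T. ✓
Satisfying worlds: {w0, w1, w2}.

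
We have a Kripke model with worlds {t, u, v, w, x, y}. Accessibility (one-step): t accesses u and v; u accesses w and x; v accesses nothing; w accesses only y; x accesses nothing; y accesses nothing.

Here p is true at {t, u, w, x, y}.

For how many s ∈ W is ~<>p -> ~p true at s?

4

t: ~<>p is F, ~p is F. ✓
u: ~<>p is F, ~p is F. ✓
v: ~<>p is T, ~p is T. ✓
w: ~<>p is F, ~p is F. ✓
x: ~<>p is T, ~p is F. ✗
y: ~<>p is T, ~p is F. ✗
Satisfying worlds: {t, u, v, w}.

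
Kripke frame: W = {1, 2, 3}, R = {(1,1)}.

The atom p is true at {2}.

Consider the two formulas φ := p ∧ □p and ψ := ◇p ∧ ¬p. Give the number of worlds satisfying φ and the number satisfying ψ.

1 and 0

For p ∧ □p:
1: p is F, □p is F. ✗
2: p is T, □p is T. ✓
3: p is F, □p is T. ✗
— 1 world.
For ◇p ∧ ¬p:
1: ◇p is F, ¬p is T. ✗
2: ◇p is F, ¬p is F. ✗
3: ◇p is F, ¬p is T. ✗
— 0 worlds.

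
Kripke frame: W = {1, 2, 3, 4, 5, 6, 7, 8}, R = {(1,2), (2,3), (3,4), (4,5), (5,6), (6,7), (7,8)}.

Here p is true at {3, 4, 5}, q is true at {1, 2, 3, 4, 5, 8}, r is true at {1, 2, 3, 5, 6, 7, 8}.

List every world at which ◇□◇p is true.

{1, 2, 7}

1: successors {2}; □◇p there: 2:T. ✓
2: successors {3}; □◇p there: 3:T. ✓
3: successors {4}; □◇p there: 4:F. ✗
4: successors {5}; □◇p there: 5:F. ✗
5: successors {6}; □◇p there: 6:F. ✗
6: successors {7}; □◇p there: 7:F. ✗
7: successors {8}; □◇p there: 8:T. ✓
8: no successors, so ◇□◇p fails. ✗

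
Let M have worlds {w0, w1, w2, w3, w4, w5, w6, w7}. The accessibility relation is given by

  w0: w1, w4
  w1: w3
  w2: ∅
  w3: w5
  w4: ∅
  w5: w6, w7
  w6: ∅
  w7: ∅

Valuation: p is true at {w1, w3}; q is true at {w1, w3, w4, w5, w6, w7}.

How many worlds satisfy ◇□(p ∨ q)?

w0: successors {w1, w4}; □(p ∨ q) there: w1:T, w4:T. ✓
w1: successors {w3}; □(p ∨ q) there: w3:T. ✓
w2: no successors, so ◇□(p ∨ q) fails. ✗
w3: successors {w5}; □(p ∨ q) there: w5:T. ✓
w4: no successors, so ◇□(p ∨ q) fails. ✗
w5: successors {w6, w7}; □(p ∨ q) there: w6:T, w7:T. ✓
w6: no successors, so ◇□(p ∨ q) fails. ✗
w7: no successors, so ◇□(p ∨ q) fails. ✗
Satisfying worlds: {w0, w1, w3, w5}.

4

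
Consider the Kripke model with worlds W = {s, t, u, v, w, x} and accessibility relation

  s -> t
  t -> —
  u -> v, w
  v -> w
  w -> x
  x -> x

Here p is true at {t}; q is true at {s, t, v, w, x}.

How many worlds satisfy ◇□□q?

s: successors {t}; □□q there: t:T. ✓
t: no successors, so ◇□□q fails. ✗
u: successors {v, w}; □□q there: v:T, w:T. ✓
v: successors {w}; □□q there: w:T. ✓
w: successors {x}; □□q there: x:T. ✓
x: successors {x}; □□q there: x:T. ✓
Satisfying worlds: {s, u, v, w, x}.

5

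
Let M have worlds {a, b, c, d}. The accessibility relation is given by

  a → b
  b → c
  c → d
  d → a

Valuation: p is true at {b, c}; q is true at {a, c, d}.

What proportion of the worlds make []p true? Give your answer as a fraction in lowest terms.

1/2

a: successors {b}; p there: b:T. ✓
b: successors {c}; p there: c:T. ✓
c: successors {d}; p there: d:F. ✗
d: successors {a}; p there: a:F. ✗
That's 2 of 4 worlds, so 2/4 = 1/2.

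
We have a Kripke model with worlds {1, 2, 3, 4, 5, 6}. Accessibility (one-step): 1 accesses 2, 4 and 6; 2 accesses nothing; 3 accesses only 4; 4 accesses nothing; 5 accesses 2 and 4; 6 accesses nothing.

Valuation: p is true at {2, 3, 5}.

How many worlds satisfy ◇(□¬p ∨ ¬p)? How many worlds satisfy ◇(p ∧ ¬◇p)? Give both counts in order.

For ◇(□¬p ∨ ¬p):
1: successors {2, 4, 6}; □¬p ∨ ¬p there: 2:T, 4:T, 6:T. ✓
2: no successors, so ◇(□¬p ∨ ¬p) fails. ✗
3: successors {4}; □¬p ∨ ¬p there: 4:T. ✓
4: no successors, so ◇(□¬p ∨ ¬p) fails. ✗
5: successors {2, 4}; □¬p ∨ ¬p there: 2:T, 4:T. ✓
6: no successors, so ◇(□¬p ∨ ¬p) fails. ✗
— 3 worlds.
For ◇(p ∧ ¬◇p):
1: successors {2, 4, 6}; p ∧ ¬◇p there: 2:T, 4:F, 6:F. ✓
2: no successors, so ◇(p ∧ ¬◇p) fails. ✗
3: successors {4}; p ∧ ¬◇p there: 4:F. ✗
4: no successors, so ◇(p ∧ ¬◇p) fails. ✗
5: successors {2, 4}; p ∧ ¬◇p there: 2:T, 4:F. ✓
6: no successors, so ◇(p ∧ ¬◇p) fails. ✗
— 2 worlds.

3 and 2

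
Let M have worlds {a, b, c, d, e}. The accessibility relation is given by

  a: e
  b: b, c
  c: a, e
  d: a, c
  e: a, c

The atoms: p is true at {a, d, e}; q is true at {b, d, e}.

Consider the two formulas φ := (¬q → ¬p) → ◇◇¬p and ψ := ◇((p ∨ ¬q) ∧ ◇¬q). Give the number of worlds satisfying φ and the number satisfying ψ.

For (¬q → ¬p) → ◇◇¬p:
a: ¬q → ¬p is F, ◇◇¬p is T. ✓
b: ¬q → ¬p is T, ◇◇¬p is T. ✓
c: ¬q → ¬p is T, ◇◇¬p is T. ✓
d: ¬q → ¬p is T, ◇◇¬p is F. ✗
e: ¬q → ¬p is T, ◇◇¬p is F. ✗
— 3 worlds.
For ◇((p ∨ ¬q) ∧ ◇¬q):
a: successors {e}; (p ∨ ¬q) ∧ ◇¬q there: e:T. ✓
b: successors {b, c}; (p ∨ ¬q) ∧ ◇¬q there: b:F, c:T. ✓
c: successors {a, e}; (p ∨ ¬q) ∧ ◇¬q there: a:F, e:T. ✓
d: successors {a, c}; (p ∨ ¬q) ∧ ◇¬q there: a:F, c:T. ✓
e: successors {a, c}; (p ∨ ¬q) ∧ ◇¬q there: a:F, c:T. ✓
— 5 worlds.

3 and 5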